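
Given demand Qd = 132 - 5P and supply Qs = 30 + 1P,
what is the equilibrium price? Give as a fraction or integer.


At equilibrium, Qd = Qs.
132 - 5P = 30 + 1P
132 - 30 = 5P + 1P
102 = 6P
P* = 102/6 = 17

17


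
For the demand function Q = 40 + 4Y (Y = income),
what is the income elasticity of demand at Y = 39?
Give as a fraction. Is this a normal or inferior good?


dQ/dY = 4
At Y = 39: Q = 40 + 4*39 = 196
Ey = (dQ/dY)(Y/Q) = 4 * 39 / 196 = 39/49
Since Ey > 0, this is a normal good.

39/49 (normal good)


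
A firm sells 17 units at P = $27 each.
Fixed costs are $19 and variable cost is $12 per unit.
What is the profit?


Total Revenue = P * Q = 27 * 17 = $459
Total Cost = FC + VC*Q = 19 + 12*17 = $223
Profit = TR - TC = 459 - 223 = $236

$236


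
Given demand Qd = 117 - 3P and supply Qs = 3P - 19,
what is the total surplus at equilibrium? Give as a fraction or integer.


Find equilibrium: 117 - 3P = 3P - 19
117 + 19 = 6P
P* = 136/6 = 68/3
Q* = 3*68/3 - 19 = 49
Inverse demand: P = 39 - Q/3, so P_max = 39
Inverse supply: P = 19/3 + Q/3, so P_min = 19/3
CS = (1/2) * 49 * (39 - 68/3) = 2401/6
PS = (1/2) * 49 * (68/3 - 19/3) = 2401/6
TS = CS + PS = 2401/6 + 2401/6 = 2401/3

2401/3


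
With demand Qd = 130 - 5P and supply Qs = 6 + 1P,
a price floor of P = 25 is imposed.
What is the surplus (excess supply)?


At P = 25:
Qd = 130 - 5*25 = 5
Qs = 6 + 1*25 = 31
Surplus = Qs - Qd = 31 - 5 = 26

26


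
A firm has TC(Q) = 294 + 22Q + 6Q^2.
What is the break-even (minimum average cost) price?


AC(Q) = 294/Q + 22 + 6Q
To minimize: dAC/dQ = -294/Q^2 + 6 = 0
Q^2 = 294/6 = 49
Q* = 7
Min AC = 294/7 + 22 + 6*7
Min AC = 42 + 22 + 42 = 106

106


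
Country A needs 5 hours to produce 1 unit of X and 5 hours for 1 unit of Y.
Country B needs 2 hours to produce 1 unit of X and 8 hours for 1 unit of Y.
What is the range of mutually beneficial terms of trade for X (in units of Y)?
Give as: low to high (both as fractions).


Opportunity cost of X for Country A = hours_X / hours_Y = 5/5 = 1 units of Y
Opportunity cost of X for Country B = hours_X / hours_Y = 2/8 = 1/4 units of Y
Terms of trade must be between the two opportunity costs.
Range: 1/4 to 1

1/4 to 1


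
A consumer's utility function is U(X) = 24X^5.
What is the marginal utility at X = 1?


MU = dU/dX = 24*5*X^(5-1)
MU = 120*X^4
At X = 1:
MU = 120 * 1^4
MU = 120 * 1 = 120

120


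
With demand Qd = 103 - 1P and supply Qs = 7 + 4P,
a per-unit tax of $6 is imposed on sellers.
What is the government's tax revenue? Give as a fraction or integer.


With tax on sellers, new supply: Qs' = 7 + 4(P - 6)
= 4P - 17
New equilibrium quantity:
Q_new = 79
Tax revenue = tax * Q_new = 6 * 79 = 474

474


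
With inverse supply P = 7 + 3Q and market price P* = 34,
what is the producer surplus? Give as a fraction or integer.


Minimum supply price (at Q=0): P_min = 7
Quantity supplied at P* = 34:
Q* = (34 - 7)/3 = 9
PS = (1/2) * Q* * (P* - P_min)
PS = (1/2) * 9 * (34 - 7)
PS = (1/2) * 9 * 27 = 243/2

243/2


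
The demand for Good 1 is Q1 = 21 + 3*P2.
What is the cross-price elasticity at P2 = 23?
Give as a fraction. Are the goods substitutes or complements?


dQ1/dP2 = 3
At P2 = 23: Q1 = 21 + 3*23 = 90
Exy = (dQ1/dP2)(P2/Q1) = 3 * 23 / 90 = 23/30
Since Exy > 0, the goods are substitutes.

23/30 (substitutes)


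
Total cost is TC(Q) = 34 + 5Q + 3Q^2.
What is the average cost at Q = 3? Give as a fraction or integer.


TC(3) = 34 + 5*3 + 3*3^2
TC(3) = 34 + 15 + 27 = 76
AC = TC/Q = 76/3 = 76/3

76/3


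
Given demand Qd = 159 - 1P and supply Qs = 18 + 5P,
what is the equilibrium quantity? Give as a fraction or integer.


First find equilibrium price:
159 - 1P = 18 + 5P
P* = 141/6 = 47/2
Then substitute into demand:
Q* = 159 - 1 * 47/2 = 271/2

271/2


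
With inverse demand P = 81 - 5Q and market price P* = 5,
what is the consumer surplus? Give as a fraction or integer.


Maximum willingness to pay (at Q=0): P_max = 81
Quantity demanded at P* = 5:
Q* = (81 - 5)/5 = 76/5
CS = (1/2) * Q* * (P_max - P*)
CS = (1/2) * 76/5 * (81 - 5)
CS = (1/2) * 76/5 * 76 = 2888/5

2888/5


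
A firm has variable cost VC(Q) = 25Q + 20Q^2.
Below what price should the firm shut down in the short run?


AVC(Q) = VC(Q)/Q = 25 + 20Q
AVC is increasing in Q, so minimum AVC is at Q -> 0+.
Min AVC = 25
The firm should shut down if P < 25.

25


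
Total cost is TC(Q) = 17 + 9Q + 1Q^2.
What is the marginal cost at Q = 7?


MC = dTC/dQ = 9 + 2*1*Q
At Q = 7:
MC = 9 + 2*7
MC = 9 + 14 = 23

23


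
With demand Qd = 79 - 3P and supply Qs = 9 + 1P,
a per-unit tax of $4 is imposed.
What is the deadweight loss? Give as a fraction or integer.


Pre-tax equilibrium quantity: Q* = 53/2
Post-tax equilibrium quantity: Q_tax = 47/2
Reduction in quantity: Q* - Q_tax = 3
DWL = (1/2) * tax * (Q* - Q_tax)
DWL = (1/2) * 4 * 3 = 6

6


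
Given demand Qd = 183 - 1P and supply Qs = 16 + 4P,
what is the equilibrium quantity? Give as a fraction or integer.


First find equilibrium price:
183 - 1P = 16 + 4P
P* = 167/5 = 167/5
Then substitute into demand:
Q* = 183 - 1 * 167/5 = 748/5

748/5


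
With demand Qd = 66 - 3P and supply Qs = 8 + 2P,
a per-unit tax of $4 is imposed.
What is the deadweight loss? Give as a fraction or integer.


Pre-tax equilibrium quantity: Q* = 156/5
Post-tax equilibrium quantity: Q_tax = 132/5
Reduction in quantity: Q* - Q_tax = 24/5
DWL = (1/2) * tax * (Q* - Q_tax)
DWL = (1/2) * 4 * 24/5 = 48/5

48/5


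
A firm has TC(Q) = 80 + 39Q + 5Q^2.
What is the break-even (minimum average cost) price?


AC(Q) = 80/Q + 39 + 5Q
To minimize: dAC/dQ = -80/Q^2 + 5 = 0
Q^2 = 80/5 = 16
Q* = 4
Min AC = 80/4 + 39 + 5*4
Min AC = 20 + 39 + 20 = 79

79


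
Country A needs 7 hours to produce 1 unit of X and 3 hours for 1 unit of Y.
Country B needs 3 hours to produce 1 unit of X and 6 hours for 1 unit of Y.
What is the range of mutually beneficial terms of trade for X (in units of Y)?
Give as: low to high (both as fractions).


Opportunity cost of X for Country A = hours_X / hours_Y = 7/3 = 7/3 units of Y
Opportunity cost of X for Country B = hours_X / hours_Y = 3/6 = 1/2 units of Y
Terms of trade must be between the two opportunity costs.
Range: 1/2 to 7/3

1/2 to 7/3


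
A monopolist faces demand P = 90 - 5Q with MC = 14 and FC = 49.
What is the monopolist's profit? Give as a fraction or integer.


MR = MC: 90 - 10Q = 14
Q* = 38/5
P* = 90 - 5*38/5 = 52
Profit = (P* - MC)*Q* - FC
= (52 - 14)*38/5 - 49
= 38*38/5 - 49
= 1444/5 - 49 = 1199/5

1199/5


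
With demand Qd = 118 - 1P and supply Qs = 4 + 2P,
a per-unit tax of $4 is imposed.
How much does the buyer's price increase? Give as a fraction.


With a per-unit tax, the buyer's price increase depends on relative slopes.
Supply slope: d = 2, Demand slope: b = 1
Buyer's price increase = d * tax / (b + d)
= 2 * 4 / (1 + 2)
= 8 / 3 = 8/3

8/3


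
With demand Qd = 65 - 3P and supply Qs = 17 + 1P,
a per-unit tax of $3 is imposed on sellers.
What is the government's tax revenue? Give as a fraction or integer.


With tax on sellers, new supply: Qs' = 17 + 1(P - 3)
= 14 + 1P
New equilibrium quantity:
Q_new = 107/4
Tax revenue = tax * Q_new = 3 * 107/4 = 321/4

321/4


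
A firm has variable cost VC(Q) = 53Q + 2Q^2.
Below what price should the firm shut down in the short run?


AVC(Q) = VC(Q)/Q = 53 + 2Q
AVC is increasing in Q, so minimum AVC is at Q -> 0+.
Min AVC = 53
The firm should shut down if P < 53.

53


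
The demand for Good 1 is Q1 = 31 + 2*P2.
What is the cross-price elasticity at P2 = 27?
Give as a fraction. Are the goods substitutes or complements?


dQ1/dP2 = 2
At P2 = 27: Q1 = 31 + 2*27 = 85
Exy = (dQ1/dP2)(P2/Q1) = 2 * 27 / 85 = 54/85
Since Exy > 0, the goods are substitutes.

54/85 (substitutes)


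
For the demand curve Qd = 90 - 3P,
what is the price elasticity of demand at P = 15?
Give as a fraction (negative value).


dQ/dP = -3
At P = 15: Q = 90 - 3*15 = 45
E = (dQ/dP)(P/Q) = (-3)(15/45) = -1

-1


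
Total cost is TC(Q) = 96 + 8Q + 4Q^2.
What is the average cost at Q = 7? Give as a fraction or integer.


TC(7) = 96 + 8*7 + 4*7^2
TC(7) = 96 + 56 + 196 = 348
AC = TC/Q = 348/7 = 348/7

348/7


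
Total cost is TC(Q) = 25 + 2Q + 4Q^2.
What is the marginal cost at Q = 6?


MC = dTC/dQ = 2 + 2*4*Q
At Q = 6:
MC = 2 + 8*6
MC = 2 + 48 = 50

50


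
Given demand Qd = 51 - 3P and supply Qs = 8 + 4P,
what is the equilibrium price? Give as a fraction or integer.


At equilibrium, Qd = Qs.
51 - 3P = 8 + 4P
51 - 8 = 3P + 4P
43 = 7P
P* = 43/7 = 43/7

43/7


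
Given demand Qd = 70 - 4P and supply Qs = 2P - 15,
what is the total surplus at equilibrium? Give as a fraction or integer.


Find equilibrium: 70 - 4P = 2P - 15
70 + 15 = 6P
P* = 85/6 = 85/6
Q* = 2*85/6 - 15 = 40/3
Inverse demand: P = 35/2 - Q/4, so P_max = 35/2
Inverse supply: P = 15/2 + Q/2, so P_min = 15/2
CS = (1/2) * 40/3 * (35/2 - 85/6) = 200/9
PS = (1/2) * 40/3 * (85/6 - 15/2) = 400/9
TS = CS + PS = 200/9 + 400/9 = 200/3

200/3


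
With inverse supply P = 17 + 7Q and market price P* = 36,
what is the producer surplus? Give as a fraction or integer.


Minimum supply price (at Q=0): P_min = 17
Quantity supplied at P* = 36:
Q* = (36 - 17)/7 = 19/7
PS = (1/2) * Q* * (P* - P_min)
PS = (1/2) * 19/7 * (36 - 17)
PS = (1/2) * 19/7 * 19 = 361/14

361/14


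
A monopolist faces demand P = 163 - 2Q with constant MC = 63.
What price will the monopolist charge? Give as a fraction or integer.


MR = 163 - 4Q
Set MR = MC: 163 - 4Q = 63
Q* = 25
Substitute into demand:
P* = 163 - 2*25 = 113

113


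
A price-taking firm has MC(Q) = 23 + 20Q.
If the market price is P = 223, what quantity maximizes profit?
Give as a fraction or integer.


In perfect competition, profit is maximized where P = MC.
223 = 23 + 20Q
200 = 20Q
Q* = 200/20 = 10

10


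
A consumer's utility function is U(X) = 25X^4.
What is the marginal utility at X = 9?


MU = dU/dX = 25*4*X^(4-1)
MU = 100*X^3
At X = 9:
MU = 100 * 9^3
MU = 100 * 729 = 72900

72900


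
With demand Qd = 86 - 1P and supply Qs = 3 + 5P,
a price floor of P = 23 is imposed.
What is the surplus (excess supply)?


At P = 23:
Qd = 86 - 1*23 = 63
Qs = 3 + 5*23 = 118
Surplus = Qs - Qd = 118 - 63 = 55

55


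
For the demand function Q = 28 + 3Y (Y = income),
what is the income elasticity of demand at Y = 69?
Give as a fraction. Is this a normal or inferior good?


dQ/dY = 3
At Y = 69: Q = 28 + 3*69 = 235
Ey = (dQ/dY)(Y/Q) = 3 * 69 / 235 = 207/235
Since Ey > 0, this is a normal good.

207/235 (normal good)


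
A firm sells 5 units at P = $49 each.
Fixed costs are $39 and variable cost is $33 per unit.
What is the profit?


Total Revenue = P * Q = 49 * 5 = $245
Total Cost = FC + VC*Q = 39 + 33*5 = $204
Profit = TR - TC = 245 - 204 = $41

$41


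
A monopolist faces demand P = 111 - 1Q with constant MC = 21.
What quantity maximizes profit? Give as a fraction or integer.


TR = P*Q = (111 - 1Q)Q = 111Q - 1Q^2
MR = dTR/dQ = 111 - 2Q
Set MR = MC:
111 - 2Q = 21
90 = 2Q
Q* = 90/2 = 45

45


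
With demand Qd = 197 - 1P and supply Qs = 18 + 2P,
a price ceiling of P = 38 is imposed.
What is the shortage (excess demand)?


At P = 38:
Qd = 197 - 1*38 = 159
Qs = 18 + 2*38 = 94
Shortage = Qd - Qs = 159 - 94 = 65

65


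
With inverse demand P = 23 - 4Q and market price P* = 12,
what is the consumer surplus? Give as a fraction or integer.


Maximum willingness to pay (at Q=0): P_max = 23
Quantity demanded at P* = 12:
Q* = (23 - 12)/4 = 11/4
CS = (1/2) * Q* * (P_max - P*)
CS = (1/2) * 11/4 * (23 - 12)
CS = (1/2) * 11/4 * 11 = 121/8

121/8


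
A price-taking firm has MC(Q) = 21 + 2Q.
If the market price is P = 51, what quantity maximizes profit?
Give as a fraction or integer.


In perfect competition, profit is maximized where P = MC.
51 = 21 + 2Q
30 = 2Q
Q* = 30/2 = 15

15


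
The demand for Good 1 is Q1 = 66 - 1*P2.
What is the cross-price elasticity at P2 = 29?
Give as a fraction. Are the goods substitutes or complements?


dQ1/dP2 = -1
At P2 = 29: Q1 = 66 - 1*29 = 37
Exy = (dQ1/dP2)(P2/Q1) = -1 * 29 / 37 = -29/37
Since Exy < 0, the goods are complements.

-29/37 (complements)


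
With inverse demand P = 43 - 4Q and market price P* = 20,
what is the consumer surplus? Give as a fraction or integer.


Maximum willingness to pay (at Q=0): P_max = 43
Quantity demanded at P* = 20:
Q* = (43 - 20)/4 = 23/4
CS = (1/2) * Q* * (P_max - P*)
CS = (1/2) * 23/4 * (43 - 20)
CS = (1/2) * 23/4 * 23 = 529/8

529/8


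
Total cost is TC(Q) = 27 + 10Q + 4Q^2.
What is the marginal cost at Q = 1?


MC = dTC/dQ = 10 + 2*4*Q
At Q = 1:
MC = 10 + 8*1
MC = 10 + 8 = 18

18


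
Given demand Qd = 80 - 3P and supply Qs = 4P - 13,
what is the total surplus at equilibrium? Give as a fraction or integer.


Find equilibrium: 80 - 3P = 4P - 13
80 + 13 = 7P
P* = 93/7 = 93/7
Q* = 4*93/7 - 13 = 281/7
Inverse demand: P = 80/3 - Q/3, so P_max = 80/3
Inverse supply: P = 13/4 + Q/4, so P_min = 13/4
CS = (1/2) * 281/7 * (80/3 - 93/7) = 78961/294
PS = (1/2) * 281/7 * (93/7 - 13/4) = 78961/392
TS = CS + PS = 78961/294 + 78961/392 = 78961/168

78961/168


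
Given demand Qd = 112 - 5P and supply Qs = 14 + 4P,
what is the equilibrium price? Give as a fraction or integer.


At equilibrium, Qd = Qs.
112 - 5P = 14 + 4P
112 - 14 = 5P + 4P
98 = 9P
P* = 98/9 = 98/9

98/9


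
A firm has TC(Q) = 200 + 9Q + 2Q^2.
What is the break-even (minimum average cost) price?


AC(Q) = 200/Q + 9 + 2Q
To minimize: dAC/dQ = -200/Q^2 + 2 = 0
Q^2 = 200/2 = 100
Q* = 10
Min AC = 200/10 + 9 + 2*10
Min AC = 20 + 9 + 20 = 49

49


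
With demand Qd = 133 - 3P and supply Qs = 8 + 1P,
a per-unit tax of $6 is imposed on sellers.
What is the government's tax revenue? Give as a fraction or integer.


With tax on sellers, new supply: Qs' = 8 + 1(P - 6)
= 2 + 1P
New equilibrium quantity:
Q_new = 139/4
Tax revenue = tax * Q_new = 6 * 139/4 = 417/2

417/2


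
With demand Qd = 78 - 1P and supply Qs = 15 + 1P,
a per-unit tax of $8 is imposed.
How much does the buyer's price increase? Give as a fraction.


With a per-unit tax, the buyer's price increase depends on relative slopes.
Supply slope: d = 1, Demand slope: b = 1
Buyer's price increase = d * tax / (b + d)
= 1 * 8 / (1 + 1)
= 8 / 2 = 4

4


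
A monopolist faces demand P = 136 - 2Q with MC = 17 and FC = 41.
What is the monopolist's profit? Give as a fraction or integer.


MR = MC: 136 - 4Q = 17
Q* = 119/4
P* = 136 - 2*119/4 = 153/2
Profit = (P* - MC)*Q* - FC
= (153/2 - 17)*119/4 - 41
= 119/2*119/4 - 41
= 14161/8 - 41 = 13833/8

13833/8


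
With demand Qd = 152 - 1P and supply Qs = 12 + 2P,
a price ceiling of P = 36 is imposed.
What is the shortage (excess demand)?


At P = 36:
Qd = 152 - 1*36 = 116
Qs = 12 + 2*36 = 84
Shortage = Qd - Qs = 116 - 84 = 32

32


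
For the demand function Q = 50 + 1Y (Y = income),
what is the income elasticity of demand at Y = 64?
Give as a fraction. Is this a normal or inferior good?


dQ/dY = 1
At Y = 64: Q = 50 + 1*64 = 114
Ey = (dQ/dY)(Y/Q) = 1 * 64 / 114 = 32/57
Since Ey > 0, this is a normal good.

32/57 (normal good)


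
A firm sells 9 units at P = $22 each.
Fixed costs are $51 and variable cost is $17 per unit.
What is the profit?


Total Revenue = P * Q = 22 * 9 = $198
Total Cost = FC + VC*Q = 51 + 17*9 = $204
Profit = TR - TC = 198 - 204 = $-6

$-6


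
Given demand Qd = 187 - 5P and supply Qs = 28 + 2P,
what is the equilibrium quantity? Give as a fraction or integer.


First find equilibrium price:
187 - 5P = 28 + 2P
P* = 159/7 = 159/7
Then substitute into demand:
Q* = 187 - 5 * 159/7 = 514/7

514/7


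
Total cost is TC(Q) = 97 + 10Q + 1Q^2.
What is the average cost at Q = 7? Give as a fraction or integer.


TC(7) = 97 + 10*7 + 1*7^2
TC(7) = 97 + 70 + 49 = 216
AC = TC/Q = 216/7 = 216/7

216/7


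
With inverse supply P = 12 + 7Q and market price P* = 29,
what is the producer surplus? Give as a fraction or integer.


Minimum supply price (at Q=0): P_min = 12
Quantity supplied at P* = 29:
Q* = (29 - 12)/7 = 17/7
PS = (1/2) * Q* * (P* - P_min)
PS = (1/2) * 17/7 * (29 - 12)
PS = (1/2) * 17/7 * 17 = 289/14

289/14


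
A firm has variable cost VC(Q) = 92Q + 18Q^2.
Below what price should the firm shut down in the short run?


AVC(Q) = VC(Q)/Q = 92 + 18Q
AVC is increasing in Q, so minimum AVC is at Q -> 0+.
Min AVC = 92
The firm should shut down if P < 92.

92


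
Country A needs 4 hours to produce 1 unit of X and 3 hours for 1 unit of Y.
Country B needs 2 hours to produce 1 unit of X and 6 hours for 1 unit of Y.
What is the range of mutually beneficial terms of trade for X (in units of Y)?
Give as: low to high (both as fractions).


Opportunity cost of X for Country A = hours_X / hours_Y = 4/3 = 4/3 units of Y
Opportunity cost of X for Country B = hours_X / hours_Y = 2/6 = 1/3 units of Y
Terms of trade must be between the two opportunity costs.
Range: 1/3 to 4/3

1/3 to 4/3


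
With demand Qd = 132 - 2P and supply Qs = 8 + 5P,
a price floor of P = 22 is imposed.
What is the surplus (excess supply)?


At P = 22:
Qd = 132 - 2*22 = 88
Qs = 8 + 5*22 = 118
Surplus = Qs - Qd = 118 - 88 = 30

30


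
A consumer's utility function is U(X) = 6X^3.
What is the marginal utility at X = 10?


MU = dU/dX = 6*3*X^(3-1)
MU = 18*X^2
At X = 10:
MU = 18 * 10^2
MU = 18 * 100 = 1800

1800


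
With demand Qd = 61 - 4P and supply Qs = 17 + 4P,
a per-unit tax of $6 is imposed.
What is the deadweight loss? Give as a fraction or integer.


Pre-tax equilibrium quantity: Q* = 39
Post-tax equilibrium quantity: Q_tax = 27
Reduction in quantity: Q* - Q_tax = 12
DWL = (1/2) * tax * (Q* - Q_tax)
DWL = (1/2) * 6 * 12 = 36

36


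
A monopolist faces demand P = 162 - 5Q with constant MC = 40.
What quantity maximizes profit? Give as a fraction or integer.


TR = P*Q = (162 - 5Q)Q = 162Q - 5Q^2
MR = dTR/dQ = 162 - 10Q
Set MR = MC:
162 - 10Q = 40
122 = 10Q
Q* = 122/10 = 61/5

61/5


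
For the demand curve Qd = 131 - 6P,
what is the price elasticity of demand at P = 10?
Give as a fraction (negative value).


dQ/dP = -6
At P = 10: Q = 131 - 6*10 = 71
E = (dQ/dP)(P/Q) = (-6)(10/71) = -60/71

-60/71


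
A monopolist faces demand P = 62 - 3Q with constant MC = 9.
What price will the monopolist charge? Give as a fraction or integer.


MR = 62 - 6Q
Set MR = MC: 62 - 6Q = 9
Q* = 53/6
Substitute into demand:
P* = 62 - 3*53/6 = 71/2

71/2


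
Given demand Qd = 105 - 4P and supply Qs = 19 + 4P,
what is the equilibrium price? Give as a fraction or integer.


At equilibrium, Qd = Qs.
105 - 4P = 19 + 4P
105 - 19 = 4P + 4P
86 = 8P
P* = 86/8 = 43/4

43/4


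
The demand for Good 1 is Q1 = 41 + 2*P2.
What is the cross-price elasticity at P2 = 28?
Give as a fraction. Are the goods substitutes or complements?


dQ1/dP2 = 2
At P2 = 28: Q1 = 41 + 2*28 = 97
Exy = (dQ1/dP2)(P2/Q1) = 2 * 28 / 97 = 56/97
Since Exy > 0, the goods are substitutes.

56/97 (substitutes)


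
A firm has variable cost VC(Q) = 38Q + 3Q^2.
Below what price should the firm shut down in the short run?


AVC(Q) = VC(Q)/Q = 38 + 3Q
AVC is increasing in Q, so minimum AVC is at Q -> 0+.
Min AVC = 38
The firm should shut down if P < 38.

38


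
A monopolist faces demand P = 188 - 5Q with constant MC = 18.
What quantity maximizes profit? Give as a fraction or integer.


TR = P*Q = (188 - 5Q)Q = 188Q - 5Q^2
MR = dTR/dQ = 188 - 10Q
Set MR = MC:
188 - 10Q = 18
170 = 10Q
Q* = 170/10 = 17

17


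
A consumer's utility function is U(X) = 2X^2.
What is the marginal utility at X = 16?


MU = dU/dX = 2*2*X^(2-1)
MU = 4*X^1
At X = 16:
MU = 4 * 16^1
MU = 4 * 16 = 64

64


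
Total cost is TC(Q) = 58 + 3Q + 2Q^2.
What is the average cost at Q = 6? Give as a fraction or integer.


TC(6) = 58 + 3*6 + 2*6^2
TC(6) = 58 + 18 + 72 = 148
AC = TC/Q = 148/6 = 74/3

74/3


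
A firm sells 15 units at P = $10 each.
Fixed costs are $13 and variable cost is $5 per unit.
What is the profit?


Total Revenue = P * Q = 10 * 15 = $150
Total Cost = FC + VC*Q = 13 + 5*15 = $88
Profit = TR - TC = 150 - 88 = $62

$62


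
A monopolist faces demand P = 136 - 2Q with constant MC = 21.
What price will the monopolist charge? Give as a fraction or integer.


MR = 136 - 4Q
Set MR = MC: 136 - 4Q = 21
Q* = 115/4
Substitute into demand:
P* = 136 - 2*115/4 = 157/2

157/2


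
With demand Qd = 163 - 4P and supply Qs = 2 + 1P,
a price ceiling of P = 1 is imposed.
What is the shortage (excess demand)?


At P = 1:
Qd = 163 - 4*1 = 159
Qs = 2 + 1*1 = 3
Shortage = Qd - Qs = 159 - 3 = 156

156


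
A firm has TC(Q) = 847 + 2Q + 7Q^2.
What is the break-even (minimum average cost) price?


AC(Q) = 847/Q + 2 + 7Q
To minimize: dAC/dQ = -847/Q^2 + 7 = 0
Q^2 = 847/7 = 121
Q* = 11
Min AC = 847/11 + 2 + 7*11
Min AC = 77 + 2 + 77 = 156

156


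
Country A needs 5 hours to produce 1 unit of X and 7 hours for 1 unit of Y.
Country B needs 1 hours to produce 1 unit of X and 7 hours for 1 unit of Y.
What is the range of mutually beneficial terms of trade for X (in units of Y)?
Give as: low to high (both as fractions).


Opportunity cost of X for Country A = hours_X / hours_Y = 5/7 = 5/7 units of Y
Opportunity cost of X for Country B = hours_X / hours_Y = 1/7 = 1/7 units of Y
Terms of trade must be between the two opportunity costs.
Range: 1/7 to 5/7

1/7 to 5/7


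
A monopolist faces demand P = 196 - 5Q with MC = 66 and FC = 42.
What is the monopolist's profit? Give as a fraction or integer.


MR = MC: 196 - 10Q = 66
Q* = 13
P* = 196 - 5*13 = 131
Profit = (P* - MC)*Q* - FC
= (131 - 66)*13 - 42
= 65*13 - 42
= 845 - 42 = 803

803


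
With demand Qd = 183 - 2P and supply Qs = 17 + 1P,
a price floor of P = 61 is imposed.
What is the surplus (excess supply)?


At P = 61:
Qd = 183 - 2*61 = 61
Qs = 17 + 1*61 = 78
Surplus = Qs - Qd = 78 - 61 = 17

17


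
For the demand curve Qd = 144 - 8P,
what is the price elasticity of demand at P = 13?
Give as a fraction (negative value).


dQ/dP = -8
At P = 13: Q = 144 - 8*13 = 40
E = (dQ/dP)(P/Q) = (-8)(13/40) = -13/5

-13/5


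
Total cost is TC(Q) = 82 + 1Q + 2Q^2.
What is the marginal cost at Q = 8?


MC = dTC/dQ = 1 + 2*2*Q
At Q = 8:
MC = 1 + 4*8
MC = 1 + 32 = 33

33


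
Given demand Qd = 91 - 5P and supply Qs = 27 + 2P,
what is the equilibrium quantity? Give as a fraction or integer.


First find equilibrium price:
91 - 5P = 27 + 2P
P* = 64/7 = 64/7
Then substitute into demand:
Q* = 91 - 5 * 64/7 = 317/7

317/7


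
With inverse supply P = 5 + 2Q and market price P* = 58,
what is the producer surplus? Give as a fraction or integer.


Minimum supply price (at Q=0): P_min = 5
Quantity supplied at P* = 58:
Q* = (58 - 5)/2 = 53/2
PS = (1/2) * Q* * (P* - P_min)
PS = (1/2) * 53/2 * (58 - 5)
PS = (1/2) * 53/2 * 53 = 2809/4

2809/4


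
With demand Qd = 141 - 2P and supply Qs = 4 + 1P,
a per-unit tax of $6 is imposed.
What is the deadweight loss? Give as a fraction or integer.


Pre-tax equilibrium quantity: Q* = 149/3
Post-tax equilibrium quantity: Q_tax = 137/3
Reduction in quantity: Q* - Q_tax = 4
DWL = (1/2) * tax * (Q* - Q_tax)
DWL = (1/2) * 6 * 4 = 12

12


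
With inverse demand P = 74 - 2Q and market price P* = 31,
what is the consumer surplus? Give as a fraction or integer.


Maximum willingness to pay (at Q=0): P_max = 74
Quantity demanded at P* = 31:
Q* = (74 - 31)/2 = 43/2
CS = (1/2) * Q* * (P_max - P*)
CS = (1/2) * 43/2 * (74 - 31)
CS = (1/2) * 43/2 * 43 = 1849/4

1849/4


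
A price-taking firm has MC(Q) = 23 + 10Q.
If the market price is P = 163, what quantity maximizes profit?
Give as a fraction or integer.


In perfect competition, profit is maximized where P = MC.
163 = 23 + 10Q
140 = 10Q
Q* = 140/10 = 14

14


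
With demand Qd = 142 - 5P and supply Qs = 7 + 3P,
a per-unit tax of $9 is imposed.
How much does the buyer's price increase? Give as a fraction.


With a per-unit tax, the buyer's price increase depends on relative slopes.
Supply slope: d = 3, Demand slope: b = 5
Buyer's price increase = d * tax / (b + d)
= 3 * 9 / (5 + 3)
= 27 / 8 = 27/8

27/8


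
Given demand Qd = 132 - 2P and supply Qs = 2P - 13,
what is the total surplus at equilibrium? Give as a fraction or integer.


Find equilibrium: 132 - 2P = 2P - 13
132 + 13 = 4P
P* = 145/4 = 145/4
Q* = 2*145/4 - 13 = 119/2
Inverse demand: P = 66 - Q/2, so P_max = 66
Inverse supply: P = 13/2 + Q/2, so P_min = 13/2
CS = (1/2) * 119/2 * (66 - 145/4) = 14161/16
PS = (1/2) * 119/2 * (145/4 - 13/2) = 14161/16
TS = CS + PS = 14161/16 + 14161/16 = 14161/8

14161/8


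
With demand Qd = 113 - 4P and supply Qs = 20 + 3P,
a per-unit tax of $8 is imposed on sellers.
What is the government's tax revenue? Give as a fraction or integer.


With tax on sellers, new supply: Qs' = 20 + 3(P - 8)
= 3P - 4
New equilibrium quantity:
Q_new = 323/7
Tax revenue = tax * Q_new = 8 * 323/7 = 2584/7

2584/7


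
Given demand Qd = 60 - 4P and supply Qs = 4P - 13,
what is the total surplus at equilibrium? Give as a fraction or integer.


Find equilibrium: 60 - 4P = 4P - 13
60 + 13 = 8P
P* = 73/8 = 73/8
Q* = 4*73/8 - 13 = 47/2
Inverse demand: P = 15 - Q/4, so P_max = 15
Inverse supply: P = 13/4 + Q/4, so P_min = 13/4
CS = (1/2) * 47/2 * (15 - 73/8) = 2209/32
PS = (1/2) * 47/2 * (73/8 - 13/4) = 2209/32
TS = CS + PS = 2209/32 + 2209/32 = 2209/16

2209/16


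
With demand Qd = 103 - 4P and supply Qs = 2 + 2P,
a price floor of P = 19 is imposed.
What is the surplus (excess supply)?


At P = 19:
Qd = 103 - 4*19 = 27
Qs = 2 + 2*19 = 40
Surplus = Qs - Qd = 40 - 27 = 13

13


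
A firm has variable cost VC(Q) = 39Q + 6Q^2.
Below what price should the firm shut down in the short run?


AVC(Q) = VC(Q)/Q = 39 + 6Q
AVC is increasing in Q, so minimum AVC is at Q -> 0+.
Min AVC = 39
The firm should shut down if P < 39.

39


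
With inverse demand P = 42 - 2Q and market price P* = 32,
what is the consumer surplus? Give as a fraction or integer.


Maximum willingness to pay (at Q=0): P_max = 42
Quantity demanded at P* = 32:
Q* = (42 - 32)/2 = 5
CS = (1/2) * Q* * (P_max - P*)
CS = (1/2) * 5 * (42 - 32)
CS = (1/2) * 5 * 10 = 25

25


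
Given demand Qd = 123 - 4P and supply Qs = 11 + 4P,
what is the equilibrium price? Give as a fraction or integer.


At equilibrium, Qd = Qs.
123 - 4P = 11 + 4P
123 - 11 = 4P + 4P
112 = 8P
P* = 112/8 = 14

14


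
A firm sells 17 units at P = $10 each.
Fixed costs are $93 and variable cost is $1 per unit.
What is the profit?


Total Revenue = P * Q = 10 * 17 = $170
Total Cost = FC + VC*Q = 93 + 1*17 = $110
Profit = TR - TC = 170 - 110 = $60

$60


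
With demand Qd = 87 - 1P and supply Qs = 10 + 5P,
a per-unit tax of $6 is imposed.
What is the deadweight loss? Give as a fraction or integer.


Pre-tax equilibrium quantity: Q* = 445/6
Post-tax equilibrium quantity: Q_tax = 415/6
Reduction in quantity: Q* - Q_tax = 5
DWL = (1/2) * tax * (Q* - Q_tax)
DWL = (1/2) * 6 * 5 = 15

15


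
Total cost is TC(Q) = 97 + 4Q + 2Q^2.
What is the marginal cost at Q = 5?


MC = dTC/dQ = 4 + 2*2*Q
At Q = 5:
MC = 4 + 4*5
MC = 4 + 20 = 24

24


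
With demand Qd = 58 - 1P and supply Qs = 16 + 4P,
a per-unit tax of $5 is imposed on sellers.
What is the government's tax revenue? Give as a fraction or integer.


With tax on sellers, new supply: Qs' = 16 + 4(P - 5)
= 4P - 4
New equilibrium quantity:
Q_new = 228/5
Tax revenue = tax * Q_new = 5 * 228/5 = 228

228


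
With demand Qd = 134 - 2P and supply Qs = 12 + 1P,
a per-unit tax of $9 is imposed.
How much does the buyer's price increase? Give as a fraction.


With a per-unit tax, the buyer's price increase depends on relative slopes.
Supply slope: d = 1, Demand slope: b = 2
Buyer's price increase = d * tax / (b + d)
= 1 * 9 / (2 + 1)
= 9 / 3 = 3

3


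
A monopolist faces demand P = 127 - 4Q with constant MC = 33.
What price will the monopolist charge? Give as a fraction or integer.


MR = 127 - 8Q
Set MR = MC: 127 - 8Q = 33
Q* = 47/4
Substitute into demand:
P* = 127 - 4*47/4 = 80

80


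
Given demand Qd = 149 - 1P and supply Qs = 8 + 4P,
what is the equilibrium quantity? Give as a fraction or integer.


First find equilibrium price:
149 - 1P = 8 + 4P
P* = 141/5 = 141/5
Then substitute into demand:
Q* = 149 - 1 * 141/5 = 604/5

604/5


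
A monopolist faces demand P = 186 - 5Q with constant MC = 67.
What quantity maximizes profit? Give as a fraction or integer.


TR = P*Q = (186 - 5Q)Q = 186Q - 5Q^2
MR = dTR/dQ = 186 - 10Q
Set MR = MC:
186 - 10Q = 67
119 = 10Q
Q* = 119/10 = 119/10

119/10


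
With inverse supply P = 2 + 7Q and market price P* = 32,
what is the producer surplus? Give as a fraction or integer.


Minimum supply price (at Q=0): P_min = 2
Quantity supplied at P* = 32:
Q* = (32 - 2)/7 = 30/7
PS = (1/2) * Q* * (P* - P_min)
PS = (1/2) * 30/7 * (32 - 2)
PS = (1/2) * 30/7 * 30 = 450/7

450/7


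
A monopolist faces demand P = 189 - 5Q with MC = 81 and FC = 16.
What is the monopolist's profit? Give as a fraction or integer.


MR = MC: 189 - 10Q = 81
Q* = 54/5
P* = 189 - 5*54/5 = 135
Profit = (P* - MC)*Q* - FC
= (135 - 81)*54/5 - 16
= 54*54/5 - 16
= 2916/5 - 16 = 2836/5

2836/5


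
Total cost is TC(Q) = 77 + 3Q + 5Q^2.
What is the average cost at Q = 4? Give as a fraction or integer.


TC(4) = 77 + 3*4 + 5*4^2
TC(4) = 77 + 12 + 80 = 169
AC = TC/Q = 169/4 = 169/4

169/4


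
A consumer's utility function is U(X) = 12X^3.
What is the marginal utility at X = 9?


MU = dU/dX = 12*3*X^(3-1)
MU = 36*X^2
At X = 9:
MU = 36 * 9^2
MU = 36 * 81 = 2916

2916


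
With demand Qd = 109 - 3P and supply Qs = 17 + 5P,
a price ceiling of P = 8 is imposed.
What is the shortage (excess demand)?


At P = 8:
Qd = 109 - 3*8 = 85
Qs = 17 + 5*8 = 57
Shortage = Qd - Qs = 85 - 57 = 28

28


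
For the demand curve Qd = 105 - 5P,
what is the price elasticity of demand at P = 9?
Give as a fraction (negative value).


dQ/dP = -5
At P = 9: Q = 105 - 5*9 = 60
E = (dQ/dP)(P/Q) = (-5)(9/60) = -3/4

-3/4


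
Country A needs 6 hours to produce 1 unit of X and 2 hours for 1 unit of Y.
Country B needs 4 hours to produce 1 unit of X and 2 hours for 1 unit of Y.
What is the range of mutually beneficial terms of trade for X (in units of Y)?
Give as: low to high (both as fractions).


Opportunity cost of X for Country A = hours_X / hours_Y = 6/2 = 3 units of Y
Opportunity cost of X for Country B = hours_X / hours_Y = 4/2 = 2 units of Y
Terms of trade must be between the two opportunity costs.
Range: 2 to 3

2 to 3


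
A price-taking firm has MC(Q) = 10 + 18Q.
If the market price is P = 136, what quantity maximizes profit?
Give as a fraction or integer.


In perfect competition, profit is maximized where P = MC.
136 = 10 + 18Q
126 = 18Q
Q* = 126/18 = 7

7


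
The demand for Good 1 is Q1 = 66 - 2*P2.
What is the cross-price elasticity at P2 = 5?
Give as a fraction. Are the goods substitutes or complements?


dQ1/dP2 = -2
At P2 = 5: Q1 = 66 - 2*5 = 56
Exy = (dQ1/dP2)(P2/Q1) = -2 * 5 / 56 = -5/28
Since Exy < 0, the goods are complements.

-5/28 (complements)


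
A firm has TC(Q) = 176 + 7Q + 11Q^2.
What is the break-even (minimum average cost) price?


AC(Q) = 176/Q + 7 + 11Q
To minimize: dAC/dQ = -176/Q^2 + 11 = 0
Q^2 = 176/11 = 16
Q* = 4
Min AC = 176/4 + 7 + 11*4
Min AC = 44 + 7 + 44 = 95

95


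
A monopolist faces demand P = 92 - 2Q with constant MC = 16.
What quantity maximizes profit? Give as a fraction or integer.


TR = P*Q = (92 - 2Q)Q = 92Q - 2Q^2
MR = dTR/dQ = 92 - 4Q
Set MR = MC:
92 - 4Q = 16
76 = 4Q
Q* = 76/4 = 19

19


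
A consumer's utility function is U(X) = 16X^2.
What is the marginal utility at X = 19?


MU = dU/dX = 16*2*X^(2-1)
MU = 32*X^1
At X = 19:
MU = 32 * 19^1
MU = 32 * 19 = 608

608


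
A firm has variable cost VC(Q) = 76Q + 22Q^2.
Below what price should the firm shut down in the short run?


AVC(Q) = VC(Q)/Q = 76 + 22Q
AVC is increasing in Q, so minimum AVC is at Q -> 0+.
Min AVC = 76
The firm should shut down if P < 76.

76


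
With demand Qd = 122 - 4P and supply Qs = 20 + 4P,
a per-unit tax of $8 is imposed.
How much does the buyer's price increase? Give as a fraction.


With a per-unit tax, the buyer's price increase depends on relative slopes.
Supply slope: d = 4, Demand slope: b = 4
Buyer's price increase = d * tax / (b + d)
= 4 * 8 / (4 + 4)
= 32 / 8 = 4

4


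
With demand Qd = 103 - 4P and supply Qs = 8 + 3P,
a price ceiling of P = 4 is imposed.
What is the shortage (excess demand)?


At P = 4:
Qd = 103 - 4*4 = 87
Qs = 8 + 3*4 = 20
Shortage = Qd - Qs = 87 - 20 = 67

67


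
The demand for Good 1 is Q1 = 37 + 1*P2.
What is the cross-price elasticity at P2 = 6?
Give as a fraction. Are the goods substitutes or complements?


dQ1/dP2 = 1
At P2 = 6: Q1 = 37 + 1*6 = 43
Exy = (dQ1/dP2)(P2/Q1) = 1 * 6 / 43 = 6/43
Since Exy > 0, the goods are substitutes.

6/43 (substitutes)


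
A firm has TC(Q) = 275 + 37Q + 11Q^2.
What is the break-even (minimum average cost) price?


AC(Q) = 275/Q + 37 + 11Q
To minimize: dAC/dQ = -275/Q^2 + 11 = 0
Q^2 = 275/11 = 25
Q* = 5
Min AC = 275/5 + 37 + 11*5
Min AC = 55 + 37 + 55 = 147

147


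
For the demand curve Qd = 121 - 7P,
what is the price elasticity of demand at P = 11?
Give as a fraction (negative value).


dQ/dP = -7
At P = 11: Q = 121 - 7*11 = 44
E = (dQ/dP)(P/Q) = (-7)(11/44) = -7/4

-7/4


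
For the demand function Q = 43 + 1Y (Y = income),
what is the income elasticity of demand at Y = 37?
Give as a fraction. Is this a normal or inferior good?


dQ/dY = 1
At Y = 37: Q = 43 + 1*37 = 80
Ey = (dQ/dY)(Y/Q) = 1 * 37 / 80 = 37/80
Since Ey > 0, this is a normal good.

37/80 (normal good)


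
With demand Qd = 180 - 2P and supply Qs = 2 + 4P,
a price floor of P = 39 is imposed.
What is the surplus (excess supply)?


At P = 39:
Qd = 180 - 2*39 = 102
Qs = 2 + 4*39 = 158
Surplus = Qs - Qd = 158 - 102 = 56

56


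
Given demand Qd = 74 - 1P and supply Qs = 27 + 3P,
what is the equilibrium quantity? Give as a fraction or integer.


First find equilibrium price:
74 - 1P = 27 + 3P
P* = 47/4 = 47/4
Then substitute into demand:
Q* = 74 - 1 * 47/4 = 249/4

249/4


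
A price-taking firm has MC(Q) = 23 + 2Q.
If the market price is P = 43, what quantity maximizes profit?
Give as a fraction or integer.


In perfect competition, profit is maximized where P = MC.
43 = 23 + 2Q
20 = 2Q
Q* = 20/2 = 10

10


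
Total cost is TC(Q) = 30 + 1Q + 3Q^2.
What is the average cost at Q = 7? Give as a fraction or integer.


TC(7) = 30 + 1*7 + 3*7^2
TC(7) = 30 + 7 + 147 = 184
AC = TC/Q = 184/7 = 184/7

184/7


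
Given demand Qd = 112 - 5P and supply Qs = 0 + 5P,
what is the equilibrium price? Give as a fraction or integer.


At equilibrium, Qd = Qs.
112 - 5P = 0 + 5P
112 - 0 = 5P + 5P
112 = 10P
P* = 112/10 = 56/5

56/5


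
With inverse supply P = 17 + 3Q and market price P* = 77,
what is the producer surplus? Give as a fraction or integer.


Minimum supply price (at Q=0): P_min = 17
Quantity supplied at P* = 77:
Q* = (77 - 17)/3 = 20
PS = (1/2) * Q* * (P* - P_min)
PS = (1/2) * 20 * (77 - 17)
PS = (1/2) * 20 * 60 = 600

600


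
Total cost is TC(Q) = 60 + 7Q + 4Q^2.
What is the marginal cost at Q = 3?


MC = dTC/dQ = 7 + 2*4*Q
At Q = 3:
MC = 7 + 8*3
MC = 7 + 24 = 31

31


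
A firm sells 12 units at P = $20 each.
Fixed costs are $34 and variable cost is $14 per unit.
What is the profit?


Total Revenue = P * Q = 20 * 12 = $240
Total Cost = FC + VC*Q = 34 + 14*12 = $202
Profit = TR - TC = 240 - 202 = $38

$38


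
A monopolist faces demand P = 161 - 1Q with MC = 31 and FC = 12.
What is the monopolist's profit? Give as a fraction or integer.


MR = MC: 161 - 2Q = 31
Q* = 65
P* = 161 - 1*65 = 96
Profit = (P* - MC)*Q* - FC
= (96 - 31)*65 - 12
= 65*65 - 12
= 4225 - 12 = 4213

4213


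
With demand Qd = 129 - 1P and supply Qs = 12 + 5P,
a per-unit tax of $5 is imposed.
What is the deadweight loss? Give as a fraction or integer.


Pre-tax equilibrium quantity: Q* = 219/2
Post-tax equilibrium quantity: Q_tax = 316/3
Reduction in quantity: Q* - Q_tax = 25/6
DWL = (1/2) * tax * (Q* - Q_tax)
DWL = (1/2) * 5 * 25/6 = 125/12

125/12


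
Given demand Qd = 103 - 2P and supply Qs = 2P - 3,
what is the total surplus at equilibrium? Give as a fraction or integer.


Find equilibrium: 103 - 2P = 2P - 3
103 + 3 = 4P
P* = 106/4 = 53/2
Q* = 2*53/2 - 3 = 50
Inverse demand: P = 103/2 - Q/2, so P_max = 103/2
Inverse supply: P = 3/2 + Q/2, so P_min = 3/2
CS = (1/2) * 50 * (103/2 - 53/2) = 625
PS = (1/2) * 50 * (53/2 - 3/2) = 625
TS = CS + PS = 625 + 625 = 1250

1250


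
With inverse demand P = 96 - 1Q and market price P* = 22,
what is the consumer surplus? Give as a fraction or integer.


Maximum willingness to pay (at Q=0): P_max = 96
Quantity demanded at P* = 22:
Q* = (96 - 22)/1 = 74
CS = (1/2) * Q* * (P_max - P*)
CS = (1/2) * 74 * (96 - 22)
CS = (1/2) * 74 * 74 = 2738

2738


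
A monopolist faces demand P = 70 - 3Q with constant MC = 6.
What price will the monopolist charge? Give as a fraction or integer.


MR = 70 - 6Q
Set MR = MC: 70 - 6Q = 6
Q* = 32/3
Substitute into demand:
P* = 70 - 3*32/3 = 38

38


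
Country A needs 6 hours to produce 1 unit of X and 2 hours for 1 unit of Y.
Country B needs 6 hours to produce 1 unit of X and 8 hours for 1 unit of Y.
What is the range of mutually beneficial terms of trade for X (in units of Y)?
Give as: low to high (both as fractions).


Opportunity cost of X for Country A = hours_X / hours_Y = 6/2 = 3 units of Y
Opportunity cost of X for Country B = hours_X / hours_Y = 6/8 = 3/4 units of Y
Terms of trade must be between the two opportunity costs.
Range: 3/4 to 3

3/4 to 3


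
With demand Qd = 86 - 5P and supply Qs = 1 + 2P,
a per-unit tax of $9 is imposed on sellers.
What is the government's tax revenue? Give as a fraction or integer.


With tax on sellers, new supply: Qs' = 1 + 2(P - 9)
= 2P - 17
New equilibrium quantity:
Q_new = 87/7
Tax revenue = tax * Q_new = 9 * 87/7 = 783/7

783/7


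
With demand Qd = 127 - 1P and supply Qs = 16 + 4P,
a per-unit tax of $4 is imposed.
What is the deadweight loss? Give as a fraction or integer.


Pre-tax equilibrium quantity: Q* = 524/5
Post-tax equilibrium quantity: Q_tax = 508/5
Reduction in quantity: Q* - Q_tax = 16/5
DWL = (1/2) * tax * (Q* - Q_tax)
DWL = (1/2) * 4 * 16/5 = 32/5

32/5


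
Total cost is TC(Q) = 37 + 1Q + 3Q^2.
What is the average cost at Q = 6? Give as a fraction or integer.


TC(6) = 37 + 1*6 + 3*6^2
TC(6) = 37 + 6 + 108 = 151
AC = TC/Q = 151/6 = 151/6

151/6


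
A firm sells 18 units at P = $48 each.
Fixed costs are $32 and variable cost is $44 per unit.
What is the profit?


Total Revenue = P * Q = 48 * 18 = $864
Total Cost = FC + VC*Q = 32 + 44*18 = $824
Profit = TR - TC = 864 - 824 = $40

$40


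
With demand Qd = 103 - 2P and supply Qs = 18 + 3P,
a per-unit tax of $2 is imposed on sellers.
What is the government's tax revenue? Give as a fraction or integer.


With tax on sellers, new supply: Qs' = 18 + 3(P - 2)
= 12 + 3P
New equilibrium quantity:
Q_new = 333/5
Tax revenue = tax * Q_new = 2 * 333/5 = 666/5

666/5


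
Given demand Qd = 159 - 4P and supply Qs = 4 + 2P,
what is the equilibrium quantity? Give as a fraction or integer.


First find equilibrium price:
159 - 4P = 4 + 2P
P* = 155/6 = 155/6
Then substitute into demand:
Q* = 159 - 4 * 155/6 = 167/3

167/3


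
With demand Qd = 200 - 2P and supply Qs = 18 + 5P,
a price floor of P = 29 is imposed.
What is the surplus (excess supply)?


At P = 29:
Qd = 200 - 2*29 = 142
Qs = 18 + 5*29 = 163
Surplus = Qs - Qd = 163 - 142 = 21

21


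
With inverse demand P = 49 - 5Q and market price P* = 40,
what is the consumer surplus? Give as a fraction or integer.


Maximum willingness to pay (at Q=0): P_max = 49
Quantity demanded at P* = 40:
Q* = (49 - 40)/5 = 9/5
CS = (1/2) * Q* * (P_max - P*)
CS = (1/2) * 9/5 * (49 - 40)
CS = (1/2) * 9/5 * 9 = 81/10

81/10
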